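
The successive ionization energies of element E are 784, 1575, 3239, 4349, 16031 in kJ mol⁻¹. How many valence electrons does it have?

4

Look for the largest jump between consecutive ionization energies: IE5/IE4 ≈ 3.7, far larger than any earlier ratio.
That jump marks the point where a core electron is being removed. So the atom has 4 valence electrons.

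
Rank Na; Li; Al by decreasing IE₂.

Consider each +1 ion: Na⁺ is the bare [Ne] core; Li⁺ is the bare [He] core; Al⁺ still has 2 valence electrons.
Core electrons are held far more tightly than valence electrons, so Na and Li top the IE_2 order.
Tabulated IE_2 (kJ/mol): Na 4562, Li 7298, Al 1817.
Overall IE_2 order: Al < Na < Li.

Li > Na > Al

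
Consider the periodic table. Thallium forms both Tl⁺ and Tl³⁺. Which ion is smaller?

Both ions have Z = 81 protons, but Tl³⁺ has lost more electrons, so its remaining electrons feel a larger effective nuclear charge per electron and are pulled in more tightly.
Higher positive charge → smaller ion, so Tl⁺ > Tl³⁺.

Tl³⁺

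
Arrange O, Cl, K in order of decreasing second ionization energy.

IE_2 is the cost of taking one more electron from the +1 cation: O⁺ still has 5 valence electrons; Cl⁺ still has 6 valence electrons; K⁺ is the bare [Ar] core.
Usually core removal costs more than valence removal, but here the competition is close: a tightly held n=2 valence electron can cost more to remove than an n=3 core electron, so the actual values have to decide it.
Valence configurations: O⁺ [He]2s²2p³, Cl⁺ [Ne]3s²3p⁴.
The numbers (kJ/mol): O 3388, Cl 2298, K 3052.
Hence IE_2: Cl < K < O.

O > K > Cl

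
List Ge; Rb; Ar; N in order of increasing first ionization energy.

Rb < Ge < N < Ar

N is in period 2, group 15; Ar is in period 3, group 18; Ge is in period 4, group 14; Rb is in period 5, group 1.
Removing the outermost electron gets harder across a period and easier down a group.
Here both period and group differ, so the two effects have to be weighed against each other.
Ge > Rb: relative to Rb, both the across-period and down-group shifts push Ge's first ionization energy up.
N > Ge: relative to Ge, both the across-period and down-group shifts push N's first ionization energy up.
Ar > N: period and group pull opposite ways; the across-period shift dominates (1521 vs 1402 kJ/mol).
Tabulated first ionization energy (kJ/mol): N 1402, Ar 1521, Ge 762, Rb 403.
So from lowest to highest: Rb < Ge < N < Ar.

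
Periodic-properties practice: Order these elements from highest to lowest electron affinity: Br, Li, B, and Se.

EA tends to increase across a period and decrease down a group, though the pattern is less regular than for IE or radius.
Here both period and group differ, so the two effects have to be weighed against each other.
Li > B: this pair runs against the simple trend — see the exception note.
Se > Li: period and group pull opposite ways; the across-period shift dominates (195 vs 60 kJ/mol).
Br > Se: both are in period 4; the period trend gives Br the larger value.
Note the exception: Li has a higher electron affinity than B, contrary to the simple trend — B's ns²np¹ configuration gives only a small electron affinity — the sparsely filled np subshell binds an added electron weakly.
For reference (kJ/mol): Li 60, B 27, Se 195, Br 325.
So from highest to lowest: Br > Se > Li > B.

Br > Se > Li > B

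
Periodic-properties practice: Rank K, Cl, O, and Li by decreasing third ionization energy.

Li > O > K > Cl

After 2 electrons have been removed, what remains? K²⁺ is already 1 electron into the core; Cl²⁺ still has 5 valence electrons; O²⁺ still has 4 valence electrons; Li²⁺ is already 1 electron into the core.
Usually core removal costs more than valence removal, but here the competition is close: a tightly held n=2 valence electron can cost more to remove than an n=3 core electron, so the actual values have to decide it.
Valence configurations: Cl²⁺ [Ne]3s²3p³, O²⁺ [He]2s²2p².
Approximate IE_3 values (kJ/mol): K 4420, Cl 3822, O 5300, Li 11815.
Overall IE_3 order: Cl < K < O < Li.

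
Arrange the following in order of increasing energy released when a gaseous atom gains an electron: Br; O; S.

O is in period 2, group 16; S is in period 3, group 16; Br is in period 4, group 17.
Adding an electron releases more energy for atoms nearer the top right (short of the noble gases).
Here both period and group differ, so the two effects have to be weighed against each other.
S > O: this pair runs against the simple trend — see the exception note.
Br > S: the two effects oppose for this pair; the across-period effect wins (325 vs 200 kJ/mol).
Note the exception: S has a higher electron affinity than O, contrary to the simple trend — the compact 2p subshell of O repels the added electron more than S's larger 3p does.
Tabulated electron affinity (kJ/mol): O 141, S 200, Br 325.
So from lowest to highest: O < S < Br.

O < S < Br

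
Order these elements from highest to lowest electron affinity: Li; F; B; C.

Li is in period 2, group 1; B is in period 2, group 13; C is in period 2, group 14; F is in period 2, group 17.
Atoms with high Z_eff and room in the valence shell (especially the halogens) have the most exothermic electron affinities.
All lie in period 2; the across-period trend (electron affinity increases left to right) applies, with the exception below.
Note the exception: Li has a higher electron affinity than B, contrary to the simple trend — B's ns²np¹ configuration gives only a small electron affinity — the sparsely filled np subshell binds an added electron weakly.
Tabulated electron affinity (kJ/mol): Li 60, B 27, C 122, F 328.
So from highest to lowest: F > C > Li > B.

F > C > Li > B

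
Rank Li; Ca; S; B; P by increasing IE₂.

Ca < P < S < B < Li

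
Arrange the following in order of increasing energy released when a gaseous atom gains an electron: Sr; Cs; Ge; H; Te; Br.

Adding an electron releases more energy for atoms nearer the top right (short of the noble gases).
Here both period and group differ, so the two effects have to be weighed against each other.
Cs > Sr: this pair runs against the simple trend — see the exception note.
H > Cs: they share group 1; the group trend gives H the larger value.
Ge > H: period and group pull opposite ways; the across-period shift dominates (119 vs 73 kJ/mol).
Te > Ge: period and group pull opposite ways; the across-period shift dominates (190 vs 119 kJ/mol).
Br > Te: both effects reinforce here, so Br is clearly the higher of the two.
Note the exception: Cs has a higher electron affinity than Sr, contrary to the simple trend — adding an electron to Sr (ns²) has to open a new, higher-energy np subshell, which is unfavourable.
Approximate values (kJ/mol): H 73, Ge 119, Br 325, Sr 5, Te 190, Cs 46.
So from lowest to highest: Sr < Cs < H < Ge < Te < Br.

Sr < Cs < H < Ge < Te < Br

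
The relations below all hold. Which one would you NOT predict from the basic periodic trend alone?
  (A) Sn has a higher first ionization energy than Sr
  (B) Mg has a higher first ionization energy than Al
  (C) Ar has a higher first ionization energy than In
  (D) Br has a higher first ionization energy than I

(B)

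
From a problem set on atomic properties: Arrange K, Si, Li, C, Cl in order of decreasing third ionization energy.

After 2 electrons have been removed, what remains? K²⁺ is already 1 electron into the core; Si²⁺ still has 2 valence electrons; Li²⁺ is already 1 electron into the core; C²⁺ still has 2 valence electrons; Cl²⁺ still has 5 valence electrons.
Usually core removal costs more than valence removal, but here the competition is close: a tightly held n=2 valence electron can cost more to remove than an n=3 core electron, so the actual values have to decide it.
Valence configurations: Si²⁺ [Ne]3s², C²⁺ [He]2s², Cl²⁺ [Ne]3s²3p³.
Tabulated IE_3 (kJ/mol): K 4420, Si 3232, Li 11815, C 4620, Cl 3822.
Putting it together, IE_3: Si < Cl < K < C < Li.

Li, C, K, Cl, Si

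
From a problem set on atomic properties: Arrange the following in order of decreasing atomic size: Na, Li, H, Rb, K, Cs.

Cs > Rb > K > Na > Li > H

H is in period 1, group 1; Li is in period 2, group 1; Na is in period 3, group 1; K is in period 4, group 1; Rb is in period 5, group 1; Cs is in period 6, group 1.
Atomic radius shrinks across a period as nuclear charge pulls the same shell inward, and grows down a group as new shells are added.
All are in group 1, so atomic radius increases down the group.
So from largest to smallest: Cs > Rb > K > Na > Li > H.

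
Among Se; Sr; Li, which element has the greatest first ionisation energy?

Se

Li is in period 2, group 1; Se is in period 4, group 16; Sr is in period 5, group 2.
Removing the outermost electron gets harder across a period and easier down a group.
Neither a single period nor a single group — weigh both effects.
Sr > Li: the two effects oppose for this pair; the across-period effect wins (550 vs 520 kJ/mol).
Se > Sr: both effects reinforce here, so Se is clearly the higher of the two.
Approximate values (kJ/mol): Li 520, Se 941, Sr 550.
The greatest first ionisation energy among these belongs to Se.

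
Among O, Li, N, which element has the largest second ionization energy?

Li

Consider each +1 ion: O⁺ still has 5 valence electrons; Li⁺ is the bare [He] core; N⁺ still has 4 valence electrons.
Pulling an electron out of a noble-gas core costs far more than removing a remaining valence electron, so Li sits at the high end of IE_2.
Valence configurations: O⁺ [He]2s²2p³, N⁺ [He]2s²2p².
Approximate IE_2 values (kJ/mol): O 3388, Li 7298, N 2856.
Putting it together, IE_2: N < O < Li.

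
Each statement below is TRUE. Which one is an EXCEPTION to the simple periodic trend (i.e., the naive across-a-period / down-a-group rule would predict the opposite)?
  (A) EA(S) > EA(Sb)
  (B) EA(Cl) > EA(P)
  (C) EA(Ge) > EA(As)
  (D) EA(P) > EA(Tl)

The general trend: electron affinity increases across a period and decreases down a group.
(A) S (period 3, group 16) vs Sb (period 5, group 15): the stated order agrees with the simple trend.
(B) Cl (period 3, group 17) vs P (period 3, group 15): the stated order agrees with the simple trend.
(C) Ge (period 4, group 14) vs As (period 4, group 15): the stated order contradicts the simple trend.
(D) P (period 3, group 15) vs Tl (period 6, group 13): the stated order agrees with the simple trend.
The exception is (C): adding an electron to As's half-filled 4p³ is unfavourable, so Ge (4p²) has the more exothermic EA.

(C)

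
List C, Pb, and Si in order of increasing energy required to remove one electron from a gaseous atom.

Pb, Si, C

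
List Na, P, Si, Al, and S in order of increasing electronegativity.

Na, Al, Si, P, S

Atoms toward the upper right of the periodic table pull bonding electrons most strongly.
All lie in period 3, so electronegativity increases left to right.
So from lowest to highest: Na < Al < Si < P < S.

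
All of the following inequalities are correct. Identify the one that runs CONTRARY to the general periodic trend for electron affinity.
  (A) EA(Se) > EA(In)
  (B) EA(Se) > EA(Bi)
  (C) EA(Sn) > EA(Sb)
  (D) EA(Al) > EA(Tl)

(C)

The general trend: electron affinity increases across a period and decreases down a group.
(A) Se (period 4, group 16) vs In (period 5, group 13): the stated order agrees with the simple trend.
(B) Se (period 4, group 16) vs Bi (period 6, group 15): the stated order agrees with the simple trend.
(C) Sn (period 5, group 14) vs Sb (period 5, group 15): the stated order contradicts the simple trend.
(D) Al (period 3, group 13) vs Tl (period 6, group 13): the stated order agrees with the simple trend.
The exception is (C): adding an electron to Sb's half-filled 5p³ is unfavourable, so Sn has the more exothermic EA.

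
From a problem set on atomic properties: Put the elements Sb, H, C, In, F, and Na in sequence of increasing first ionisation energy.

Na, In, Sb, C, H, F

H is in period 1, group 1; C is in period 2, group 14; F is in period 2, group 17; Na is in period 3, group 1; In is in period 5, group 13; Sb is in period 5, group 15.
Across a period the outer electron is held more tightly (higher IE₁); down a group it sits in a higher shell, more shielded, and comes off more easily.
Here both period and group differ, so the two effects have to be weighed against each other.
In > Na: period and group pull opposite ways; the across-period shift dominates (558 vs 496 kJ/mol).
Sb > In: Sb lies to the right of In in period 5, so the across-period effect alone puts Sb higher.
C > Sb: period and group pull opposite ways; the down-group shift dominates (1086 vs 831 kJ/mol).
H > C: the two effects oppose for this pair; the down-group effect wins (1312 vs 1086 kJ/mol).
F > H: the two effects oppose for this pair; the across-period effect wins (1681 vs 1312 kJ/mol).
Tabulated first ionization energy (kJ/mol): H 1312, C 1086, F 1681, Na 496, In 558, Sb 831.
So from lowest to highest: Na < In < Sb < C < H < F.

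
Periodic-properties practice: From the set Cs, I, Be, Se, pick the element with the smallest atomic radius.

Be

Be is in period 2, group 2; Se is in period 4, group 16; I is in period 5, group 17; Cs is in period 6, group 1.
Moving right in a period, electrons are added to the same shell under a stronger nuclear pull, so atoms get smaller; moving down, a new shell is opened and atoms get larger.
These span different periods and groups, so the two trends combine.
Se > Be: period and group pull opposite ways; the down-group shift dominates (116 vs 102 pm).
I > Se: period and group pull opposite ways; the down-group shift dominates (133 vs 116 pm).
Cs > I: relative to I, both the across-period and down-group shifts push Cs's atomic radius up.
Approximate values (pm): Be 102, Se 116, I 133, Cs 232.
The smallest atomic radius among these belongs to Be.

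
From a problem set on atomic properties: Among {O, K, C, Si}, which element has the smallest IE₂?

Si

The second ionization energy removes an electron from the +1 ion. For each element: O⁺ still has 5 valence electrons; K⁺ is the bare [Ar] core; C⁺ still has 3 valence electrons; Si⁺ still has 3 valence electrons.
Usually core removal costs more than valence removal, but here the competition is close: a tightly held n=2 valence electron can cost more to remove than an n=3 core electron, so the actual values have to decide it.
Valence configurations: O⁺ [He]2s²2p³, C⁺ [He]2s²2p¹, Si⁺ [Ne]3s²3p¹.
Approximate IE_2 values (kJ/mol): O 3388, K 3052, C 2353, Si 1577.
Hence IE_2: Si < C < K < O.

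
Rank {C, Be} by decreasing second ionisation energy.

After 1 electron has been removed, what remains? C⁺ still has 3 valence electrons; Be⁺ still has 1 valence electron.
All are still removing valence electrons, so compare the +1 ions as you would atoms: IE_2 generally rises across a period (higher Z_eff) and falls down a group (larger shell), subject to the usual subshell exceptions.
Valence configurations: C⁺ [He]2s²2p¹, Be⁺ [He]2s¹.
Tabulated IE_2 (kJ/mol): C 2353, Be 1757.
Overall IE_2 order: Be < C.

C > Be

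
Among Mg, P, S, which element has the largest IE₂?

S

IE_2 is the cost of taking one more electron from the +1 cation: Mg⁺ still has 1 valence electron; P⁺ still has 4 valence electrons; S⁺ still has 5 valence electrons.
All are still removing valence electrons, so compare the +1 ions as you would atoms: IE_2 generally rises across a period (higher Z_eff) and falls down a group (larger shell), subject to the usual subshell exceptions.
Valence configurations: Mg⁺ [Ne]3s¹, P⁺ [Ne]3s²3p², S⁺ [Ne]3s²3p³.
The numbers (kJ/mol): Mg 1451, P 1907, S 2252.
Hence IE_2: Mg < P < S.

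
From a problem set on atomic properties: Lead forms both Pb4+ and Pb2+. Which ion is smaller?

Both ions have Z = 82 protons, but Pb4+ has lost more electrons, so its remaining electrons feel a larger effective nuclear charge per electron and are pulled in more tightly.
Higher positive charge → smaller ion, so Pb2+ > Pb4+.

Pb4+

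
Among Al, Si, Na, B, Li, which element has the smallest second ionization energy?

Si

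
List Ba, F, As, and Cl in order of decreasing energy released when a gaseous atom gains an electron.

Cl, F, As, Ba

EA tends to increase across a period and decrease down a group, though the pattern is less regular than for IE or radius.
Here both period and group differ, so the two effects have to be weighed against each other.
As > Ba: both effects reinforce here, so As is clearly the higher of the two.
F > As: relative to As, both the across-period and down-group shifts push F's electron affinity up.
Cl > F: this pair runs against the simple trend — see the exception note.
Note the exception: Cl has a higher electron affinity than F, contrary to the simple trend — F's small 2p subshell makes the incoming electron feel strong e⁻–e⁻ repulsion, so Cl actually releases more energy on gaining an electron.
Approximate values (kJ/mol): F 328, Cl 349, As 78, Ba 14.
So from highest to lowest: Cl > F > As > Ba.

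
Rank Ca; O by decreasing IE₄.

O > Ca

The fourth ionization energy removes an electron from the +3 ion. For each element: Ca³⁺ is already 1 electron into the core; O³⁺ still has 3 valence electrons.
Usually core removal costs more than valence removal, but here the competition is close: a tightly held n=2 valence electron can cost more to remove than an n=3 core electron, so the actual values have to decide it.
The numbers (kJ/mol): Ca 6491, O 7469.
Overall IE_4 order: Ca < O.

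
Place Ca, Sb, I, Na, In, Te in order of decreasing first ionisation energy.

Na is in period 3, group 1; Ca is in period 4, group 2; In is in period 5, group 13; Sb is in period 5, group 15; Te is in period 5, group 16; I is in period 5, group 17.
IE₁ increases left→right with effective nuclear charge and decreases top→bottom as the valence shell moves farther out.
These span different periods and groups, so the two trends combine.
In > Na: period and group pull opposite ways; the across-period shift dominates (558 vs 496 kJ/mol).
Ca > In: period and group pull opposite ways; the down-group shift dominates (590 vs 558 kJ/mol).
Sb > Ca: the two effects oppose for this pair; the across-period effect wins (831 vs 590 kJ/mol).
Te > Sb: both are in period 5; the period trend gives Te the larger value.
I > Te: I lies to the right of Te in period 5, so the across-period effect alone puts I higher.
Tabulated first ionization energy (kJ/mol): Na 496, Ca 590, In 558, Sb 831, Te 869, I 1008.
So from highest to lowest: I > Te > Sb > Ca > In > Na.

I > Te > Sb > Ca > In > Na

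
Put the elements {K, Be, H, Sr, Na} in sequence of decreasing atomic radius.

K > Sr > Na > Be > H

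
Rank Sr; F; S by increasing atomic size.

F, S, Sr

F is in period 2, group 17; S is in period 3, group 16; Sr is in period 5, group 2.
Atomic radius shrinks across a period as nuclear charge pulls the same shell inward, and grows down a group as new shells are added.
Here both period and group differ, so the two effects have to be weighed against each other.
S > F: relative to F, both the across-period and down-group shifts push S's atomic radius up.
Sr > S: both effects reinforce here, so Sr is clearly the larger of the two.
Approximate values (pm): F 64, S 103, Sr 185.
So from smallest to largest: F < S < Sr.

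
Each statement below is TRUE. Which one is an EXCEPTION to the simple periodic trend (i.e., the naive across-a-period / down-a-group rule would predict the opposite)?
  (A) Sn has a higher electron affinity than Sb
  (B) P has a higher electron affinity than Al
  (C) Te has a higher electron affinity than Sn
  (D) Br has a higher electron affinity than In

The general trend: electron affinity increases across a period and decreases down a group.
(A) Sn (period 5, group 14) vs Sb (period 5, group 15): the stated order contradicts the simple trend.
(B) P (period 3, group 15) vs Al (period 3, group 13): the stated order agrees with the simple trend.
(C) Te (period 5, group 16) vs Sn (period 5, group 14): the stated order agrees with the simple trend.
(D) Br (period 4, group 17) vs In (period 5, group 13): the stated order agrees with the simple trend.
The exception is (A): adding an electron to Sb's half-filled 5p³ is unfavourable, so Sn has the more exothermic EA.

(A)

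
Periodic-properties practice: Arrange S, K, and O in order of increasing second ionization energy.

S < K < O

After 1 electron has been removed, what remains? S⁺ still has 5 valence electrons; K⁺ is the bare [Ar] core; O⁺ still has 5 valence electrons.
Usually core removal costs more than valence removal, but here the competition is close: a tightly held n=2 valence electron can cost more to remove than an n=3 core electron, so the actual values have to decide it.
Valence configurations: S⁺ [Ne]3s²3p³, O⁺ [He]2s²2p³.
Approximate IE_2 values (kJ/mol): S 2252, K 3052, O 3388.
Hence IE_2: S < K < O.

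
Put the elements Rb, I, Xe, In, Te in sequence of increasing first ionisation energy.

Rb < In < Te < I < Xe

Rb is in period 5, group 1; In is in period 5, group 13; Te is in period 5, group 16; I is in period 5, group 17; Xe is in period 5, group 18.
Across a period the outer electron is held more tightly (higher IE₁); down a group it sits in a higher shell, more shielded, and comes off more easily.
All lie in period 5, so first ionization energy increases left to right.
So from lowest to highest: Rb < In < Te < I < Xe.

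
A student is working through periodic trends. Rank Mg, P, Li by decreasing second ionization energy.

Consider each +1 ion: Mg⁺ still has 1 valence electron; P⁺ still has 4 valence electrons; Li⁺ is the bare [He] core.
Pulling an electron out of a noble-gas core costs far more than removing a remaining valence electron, so Li sits at the high end of IE_2.
Valence configurations: Mg⁺ [Ne]3s¹, P⁺ [Ne]3s²3p².
Approximate IE_2 values (kJ/mol): Mg 1451, P 1907, Li 7298.
Putting it together, IE_2: Mg < P < Li.

Li > P > Mg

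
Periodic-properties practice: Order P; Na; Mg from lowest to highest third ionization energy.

P < Na < Mg

IE_3 is the cost of taking one more electron from the +2 cation: P²⁺ still has 3 valence electrons; Na²⁺ is already 1 electron into the core; Mg²⁺ is the bare [Ne] core.
Core electrons are held far more tightly than valence electrons, so Na and Mg top the IE_3 order.
The numbers (kJ/mol): P 2914, Na 6910, Mg 7733.
Hence IE_3: P < Na < Mg.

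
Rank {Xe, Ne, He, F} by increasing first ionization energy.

Xe, F, Ne, He

He is in period 1, group 18; F is in period 2, group 17; Ne is in period 2, group 18; Xe is in period 5, group 18.
IE₁ increases left→right with effective nuclear charge and decreases top→bottom as the valence shell moves farther out.
These span different periods and groups, so the two trends combine.
F > Xe: the two effects oppose for this pair; the down-group effect wins (1681 vs 1170 kJ/mol).
Ne > F: both are in period 2; the period trend gives Ne the larger value.
He > Ne: He sits above Ne in group 18, so the down-group effect alone puts He higher.
For reference (kJ/mol): He 2372, F 1681, Ne 2081, Xe 1170.
So from lowest to highest: Xe < F < Ne < He.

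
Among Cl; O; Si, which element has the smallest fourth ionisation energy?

Si

The fourth ionization energy removes an electron from the +3 ion. For each element: Cl³⁺ still has 4 valence electrons; O³⁺ still has 3 valence electrons; Si³⁺ still has 1 valence electron.
All are still removing valence electrons, so compare the +3 ions as you would atoms: IE_4 generally rises across a period (higher Z_eff) and falls down a group (larger shell), subject to the usual subshell exceptions.
Valence configurations: Cl³⁺ [Ne]3s²3p², O³⁺ [He]2s²2p¹, Si³⁺ [Ne]3s¹.
Tabulated IE_4 (kJ/mol): Cl 5159, O 7469, Si 4356.
Putting it together, IE_4: Si < Cl < O.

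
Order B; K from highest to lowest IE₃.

K, B

After 2 electrons have been removed, what remains? B²⁺ still has 1 valence electron; K²⁺ is already 1 electron into the core.
Pulling an electron out of a noble-gas core costs far more than removing a remaining valence electron, so K sits at the high end of IE_3.
Tabulated IE_3 (kJ/mol): B 3660, K 4420.
Putting it together, IE_3: B < K.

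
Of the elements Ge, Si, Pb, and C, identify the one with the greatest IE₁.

C

C is in period 2, group 14; Si is in period 3, group 14; Ge is in period 4, group 14; Pb is in period 6, group 14.
First ionization energy rises across a period (greater Z_eff holds electrons more tightly) and falls down a group (valence electrons are farther from the nucleus).
All are in group 14, so first ionization energy increases up the group.
The greatest IE₁ among these belongs to C.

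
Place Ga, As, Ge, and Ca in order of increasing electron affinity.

Ca < Ga < As < Ge

Ca is in period 4, group 2; Ga is in period 4, group 13; Ge is in period 4, group 14; As is in period 4, group 15.
Adding an electron releases more energy for atoms nearer the top right (short of the noble gases).
All lie in period 4; the across-period trend (electron affinity increases left to right) applies, with the exception below.
Note the exception: Ge has a higher electron affinity than As, contrary to the simple trend — adding an electron to As's half-filled 4p³ is unfavourable, so Ge (4p²) has the more exothermic EA.
For reference (kJ/mol): Ca 2, Ga 29, Ge 119, As 78.
So from lowest to highest: Ca < Ga < As < Ge.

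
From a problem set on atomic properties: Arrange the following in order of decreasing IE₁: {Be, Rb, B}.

Be is in period 2, group 2; B is in period 2, group 13; Rb is in period 5, group 1.
IE₁ increases left→right with effective nuclear charge and decreases top→bottom as the valence shell moves farther out.
Neither a single period nor a single group — weigh both effects.
B > Rb: relative to Rb, both the across-period and down-group shifts push B's first ionization energy up.
Be > B: this pair runs against the simple trend — see the exception note.
Note the exception: Be has a higher first ionization energy than B, contrary to the simple trend — removing B's lone 2p electron is easier than breaking Be's filled 2s².
Tabulated first ionization energy (kJ/mol): Be 900, B 801, Rb 403.
So from highest to lowest: Be > B > Rb.

Be > B > Rb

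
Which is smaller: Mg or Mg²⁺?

Mg²⁺

Forming Mg²⁺ removes 2 electrons from Mg. Fewer electrons for the same nuclear charge means less shielding and a higher Z_eff on the remaining electrons, and for main-group metals the entire outer shell is lost.
A cation is smaller than its parent atom: Mg²⁺ < Mg.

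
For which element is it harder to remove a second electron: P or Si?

IE_2 is the cost of taking one more electron from the +1 cation: P⁺ still has 4 valence electrons; Si⁺ still has 3 valence electrons.
All are still removing valence electrons, so compare the +1 ions as you would atoms: IE_2 generally rises across a period (higher Z_eff) and falls down a group (larger shell), subject to the usual subshell exceptions.
Valence configurations: P⁺ [Ne]3s²3p², Si⁺ [Ne]3s²3p¹.
Tabulated IE_2 (kJ/mol): P 1907, Si 1577.
Overall IE_2 order: Si < P.

P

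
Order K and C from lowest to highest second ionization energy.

C < K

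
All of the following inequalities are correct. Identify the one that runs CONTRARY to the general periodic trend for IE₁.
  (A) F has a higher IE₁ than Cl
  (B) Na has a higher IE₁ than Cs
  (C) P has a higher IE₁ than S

(C)

The general trend: IE₁ increases across a period and decreases down a group.
(A) F (period 2, group 17) vs Cl (period 3, group 17): the stated order agrees with the simple trend.
(B) Na (period 3, group 1) vs Cs (period 6, group 1): the stated order agrees with the simple trend.
(C) P (period 3, group 15) vs S (period 3, group 16): the stated order contradicts the simple trend.
The exception is (C): S (3p⁴) ionizes more easily than half-filled P (3p³) because the paired 3p electron in S is pushed out by e⁻–e⁻ repulsion.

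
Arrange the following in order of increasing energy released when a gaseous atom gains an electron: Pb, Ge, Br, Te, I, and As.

Adding an electron releases more energy for atoms nearer the top right (short of the noble gases).
Here both period and group differ, so the two effects have to be weighed against each other.
As > Pb: relative to Pb, both the across-period and down-group shifts push As's electron affinity up.
Ge > As: this pair runs against the simple trend — see the exception note.
Te > Ge: period and group pull opposite ways; the across-period shift dominates (190 vs 119 kJ/mol).
I > Te: both are in period 5; the period trend gives I the larger value.
Br > I: they share group 17; the group trend gives Br the larger value.
Note the exception: Ge has a higher electron affinity than As, contrary to the simple trend — adding an electron to As's half-filled 4p³ is unfavourable, so Ge (4p²) has the more exothermic EA.
For reference (kJ/mol): Ge 119, As 78, Br 325, Te 190, I 295, Pb 35.
So from lowest to highest: Pb < As < Ge < Te < I < Br.

Pb < As < Ge < Te < I < Br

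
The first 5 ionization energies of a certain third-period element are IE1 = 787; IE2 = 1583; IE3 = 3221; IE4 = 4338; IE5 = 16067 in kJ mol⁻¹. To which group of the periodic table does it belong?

Group 14

Look for the largest jump between consecutive ionization energies: IE5/IE4 ≈ 3.7, far larger than any earlier ratio.
That jump marks the point where a core electron is being removed. So the atom has 4 valence electrons.
A main-group element with 4 valence electrons is in group 14.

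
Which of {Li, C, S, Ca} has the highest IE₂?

Li

After 1 electron has been removed, what remains? Li⁺ is the bare [He] core; C⁺ still has 3 valence electrons; S⁺ still has 5 valence electrons; Ca⁺ still has 1 valence electron.
Breaking into a closed-shell core is much more expensive than removing a leftover valence electron — Li has the largest IE_2 here.
Valence configurations: C⁺ [He]2s²2p¹, S⁺ [Ne]3s²3p³, Ca⁺ [Ar]4s¹.
Approximate IE_2 values (kJ/mol): Li 7298, C 2353, S 2252, Ca 1145.
Hence IE_2: Ca < S < C < Li.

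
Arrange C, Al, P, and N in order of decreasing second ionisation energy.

N > C > P > Al

After 1 electron has been removed, what remains? C⁺ still has 3 valence electrons; Al⁺ still has 2 valence electrons; P⁺ still has 4 valence electrons; N⁺ still has 4 valence electrons.
All are still removing valence electrons, so compare the +1 ions as you would atoms: IE_2 generally rises across a period (higher Z_eff) and falls down a group (larger shell), subject to the usual subshell exceptions.
Valence configurations: C⁺ [He]2s²2p¹, Al⁺ [Ne]3s², P⁺ [Ne]3s²3p², N⁺ [He]2s²2p².
Approximate IE_2 values (kJ/mol): C 2353, Al 1817, P 1907, N 2856.
Overall IE_2 order: Al < P < C < N.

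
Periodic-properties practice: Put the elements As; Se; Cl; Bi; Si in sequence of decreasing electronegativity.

Cl, Se, As, Bi, Si

Si is in period 3, group 14; Cl is in period 3, group 17; As is in period 4, group 15; Se is in period 4, group 16; Bi is in period 6, group 15.
EN rises left→right (higher Z_eff, smaller atoms) and falls top→bottom (larger, more shielded atoms).
Neither a single period nor a single group — weigh both effects.
Bi > Si: period and group pull opposite ways; the across-period shift dominates (2.02 vs 1.90).
As > Bi: they share group 15; the group trend gives As the larger value.
Se > As: both are in period 4; the period trend gives Se the larger value.
Cl > Se: relative to Se, both the across-period and down-group shifts push Cl's electronegativity up.
Tabulated electronegativity (Pauling): Si 1.90, Cl 3.16, As 2.18, Se 2.55, Bi 2.02.
So from highest to lowest: Cl > Se > As > Bi > Si.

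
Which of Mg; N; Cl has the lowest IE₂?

The second ionization energy removes an electron from the +1 ion. For each element: Mg⁺ still has 1 valence electron; N⁺ still has 4 valence electrons; Cl⁺ still has 6 valence electrons.
All are still removing valence electrons, so compare the +1 ions as you would atoms: IE_2 generally rises across a period (higher Z_eff) and falls down a group (larger shell), subject to the usual subshell exceptions.
Valence configurations: Mg⁺ [Ne]3s¹, N⁺ [He]2s²2p², Cl⁺ [Ne]3s²3p⁴.
Approximate IE_2 values (kJ/mol): Mg 1451, N 2856, Cl 2298.
Hence IE_2: Mg < Cl < N.

Mg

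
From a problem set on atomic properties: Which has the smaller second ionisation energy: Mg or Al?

After 1 electron has been removed, what remains? Mg⁺ still has 1 valence electron; Al⁺ still has 2 valence electrons.
All are still removing valence electrons, so compare the +1 ions as you would atoms: IE_2 generally rises across a period (higher Z_eff) and falls down a group (larger shell), subject to the usual subshell exceptions.
Valence configurations: Mg⁺ [Ne]3s¹, Al⁺ [Ne]3s².
The numbers (kJ/mol): Mg 1451, Al 1817.
Overall IE_2 order: Mg < Al.

Mg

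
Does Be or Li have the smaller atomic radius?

Be

Li is in period 2, group 1; Be is in period 2, group 2.
Across a period the added protons contract the valence shell; down a group each new principal shell makes the atom larger.
All lie in period 2, so atomic radius increases right to left.
So Be has the smaller atomic radius (Be < Li).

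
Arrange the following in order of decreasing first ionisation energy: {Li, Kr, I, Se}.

Across a period the outer electron is held more tightly (higher IE₁); down a group it sits in a higher shell, more shielded, and comes off more easily.
Neither a single period nor a single group — weigh both effects.
Se > Li: period and group pull opposite ways; the across-period shift dominates (941 vs 520 kJ/mol).
I > Se: the two effects oppose for this pair; the across-period effect wins (1008 vs 941 kJ/mol).
Kr > I: relative to I, both the across-period and down-group shifts push Kr's first ionization energy up.
Tabulated first ionization energy (kJ/mol): Li 520, Se 941, Kr 1351, I 1008.
So from highest to lowest: Kr > I > Se > Li.

Kr, I, Se, Li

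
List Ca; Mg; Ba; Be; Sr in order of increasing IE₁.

Ba < Sr < Ca < Mg < Be

Removing the outermost electron gets harder across a period and easier down a group.
All are in group 2, so first ionization energy increases up the group.
So from lowest to highest: Ba < Sr < Ca < Mg < Be.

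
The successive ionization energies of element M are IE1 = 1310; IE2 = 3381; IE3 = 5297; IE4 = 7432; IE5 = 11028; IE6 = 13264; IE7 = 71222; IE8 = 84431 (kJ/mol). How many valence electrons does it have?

6

Look for the largest jump between consecutive ionization energies: IE7/IE6 ≈ 5.4, far larger than any earlier ratio.
That jump marks the point where a core electron is being removed. So the atom has 6 valence electrons.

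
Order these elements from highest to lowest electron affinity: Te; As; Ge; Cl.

EA tends to increase across a period and decrease down a group, though the pattern is less regular than for IE or radius.
These span different periods and groups, so the two trends combine.
Ge > As: this pair runs against the simple trend — see the exception note.
Te > Ge: period and group pull opposite ways; the across-period shift dominates (190 vs 119 kJ/mol).
Cl > Te: both effects reinforce here, so Cl is clearly the higher of the two.
Note the exception: Ge has a higher electron affinity than As, contrary to the simple trend — adding an electron to As's half-filled 4p³ is unfavourable, so Ge (4p²) has the more exothermic EA.
Tabulated electron affinity (kJ/mol): Cl 349, Ge 119, As 78, Te 190.
So from highest to lowest: Cl > Te > Ge > As.

Cl > Te > Ge > As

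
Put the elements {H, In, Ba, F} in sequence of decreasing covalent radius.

H is in period 1, group 1; F is in period 2, group 17; In is in period 5, group 13; Ba is in period 6, group 2.
Moving right in a period, electrons are added to the same shell under a stronger nuclear pull, so atoms get smaller; moving down, a new shell is opened and atoms get larger.
Here both period and group differ, so the two effects have to be weighed against each other.
F > H: the two effects oppose for this pair; the down-group effect wins (64 vs 32 pm).
In > F: both effects reinforce here, so In is clearly the larger of the two.
Ba > In: relative to In, both the across-period and down-group shifts push Ba's atomic radius up.
Approximate values (pm): H 32, F 64, In 142, Ba 196.
So from largest to smallest: Ba > In > F > H.

Ba > In > F > H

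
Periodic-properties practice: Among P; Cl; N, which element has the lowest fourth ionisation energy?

P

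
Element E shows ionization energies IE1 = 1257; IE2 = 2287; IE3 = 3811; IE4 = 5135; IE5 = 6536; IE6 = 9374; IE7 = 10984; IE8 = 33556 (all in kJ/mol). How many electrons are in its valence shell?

7

Look for the largest jump between consecutive ionization energies: IE8/IE7 ≈ 3.1, far larger than any earlier ratio.
That jump marks the point where a core electron is being removed. So the atom has 7 valence electrons.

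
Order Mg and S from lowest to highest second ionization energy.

Mg < S

Consider each +1 ion: Mg⁺ still has 1 valence electron; S⁺ still has 5 valence electrons.
All are still removing valence electrons, so compare the +1 ions as you would atoms: IE_2 generally rises across a period (higher Z_eff) and falls down a group (larger shell), subject to the usual subshell exceptions.
Valence configurations: Mg⁺ [Ne]3s¹, S⁺ [Ne]3s²3p³.
Tabulated IE_2 (kJ/mol): Mg 1451, S 2252.
Hence IE_2: Mg < S.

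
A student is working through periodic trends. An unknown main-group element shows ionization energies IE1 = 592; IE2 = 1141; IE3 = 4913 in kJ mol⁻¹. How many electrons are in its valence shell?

Look for the largest jump between consecutive ionization energies: IE3/IE2 ≈ 4.3, far larger than any earlier ratio.
That jump marks the point where a core electron is being removed. So the atom has 2 valence electrons.

2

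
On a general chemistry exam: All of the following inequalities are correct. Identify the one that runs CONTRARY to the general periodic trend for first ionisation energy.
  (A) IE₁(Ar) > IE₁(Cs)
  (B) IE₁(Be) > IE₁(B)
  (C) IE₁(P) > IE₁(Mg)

(B)

The general trend: first ionisation energy increases across a period and decreases down a group.
(A) Ar (period 3, group 18) vs Cs (period 6, group 1): the stated order agrees with the simple trend.
(B) Be (period 2, group 2) vs B (period 2, group 13): the stated order contradicts the simple trend.
(C) P (period 3, group 15) vs Mg (period 3, group 2): the stated order agrees with the simple trend.
The exception is (B): removing B's lone 2p electron is easier than breaking Be's filled 2s².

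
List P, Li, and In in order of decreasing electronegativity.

P, In, Li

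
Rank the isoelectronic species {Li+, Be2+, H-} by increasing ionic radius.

All of these have 2 electrons, so size is governed by nuclear charge alone: the more protons, the stronger the pull on the same electron cloud, and the smaller the ion.
Nuclear charges: Be2+ (Z=4), Li+ (Z=3), H- (Z=1).
Smallest to largest: Be2+ < Li+ < H-.

Be2+ < Li+ < H-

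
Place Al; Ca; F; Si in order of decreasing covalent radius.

Ca, Al, Si, F

Across a period the added protons contract the valence shell; down a group each new principal shell makes the atom larger.
Here both period and group differ, so the two effects have to be weighed against each other.
Si > F: relative to F, both the across-period and down-group shifts push Si's atomic radius up.
Al > Si: Al lies to the left of Si in period 3, so the across-period effect alone puts Al larger.
Ca > Al: both effects reinforce here, so Ca is clearly the larger of the two.
For reference (pm): F 64, Al 126, Si 116, Ca 171.
So from largest to smallest: Ca > Al > Si > F.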